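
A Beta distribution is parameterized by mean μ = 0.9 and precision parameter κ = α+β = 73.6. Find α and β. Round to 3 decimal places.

α = 66.240, β = 7.360

α = μκ = 0.9×73.6 = 66.240 and β = (1−μ)κ = 0.1×73.6 = 7.360.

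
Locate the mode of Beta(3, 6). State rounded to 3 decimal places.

The density x^(α−1)(1−x)^(β−1) is maximised at (α−1)/(α+β−2) = 2/7 = 0.286.

0.286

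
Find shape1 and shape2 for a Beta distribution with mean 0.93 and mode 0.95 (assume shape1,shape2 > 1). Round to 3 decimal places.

shape1 = 41.850, shape2 = 3.150

Let s = shape1+shape2. Mean gives shape1 = μs = 0.93s; mode gives (shape1−1)/(s−2) = 0.95.
Substituting: 0.93s − 1 = 0.95(s−2) = 0.95s − 1.90, so -0.02s = -0.90 and s = 45.0000.
Then shape1 = 0.93×45.0000 = 41.850 and shape2 = s−shape1 = 3.150.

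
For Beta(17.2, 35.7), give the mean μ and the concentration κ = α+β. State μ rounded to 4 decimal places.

μ = 0.3251, κ = 52.9

κ = α+β = 17.2+35.7 = 52.9; μ = α/κ = 17.2/52.9 = 0.3251.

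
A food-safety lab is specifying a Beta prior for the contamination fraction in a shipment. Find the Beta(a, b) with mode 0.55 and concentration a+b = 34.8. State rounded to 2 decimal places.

a = 19.04, b = 15.76

For a,b>1 the mode is (a−1)/(a+b−2), so a = mode·(κ−2)+1 = 0.55×32.8+1 = 19.04.
And b = (1−mode)·(κ−2)+1 = 0.45×32.8+1 = 15.76.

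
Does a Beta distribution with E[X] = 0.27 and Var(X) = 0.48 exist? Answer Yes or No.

No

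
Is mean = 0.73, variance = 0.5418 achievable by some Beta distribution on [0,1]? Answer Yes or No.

No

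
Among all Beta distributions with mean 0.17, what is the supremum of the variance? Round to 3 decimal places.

0.141

For fixed mean μ the Beta variance is μ(1−μ)/(α+β+1), increasing as α+β decreases.
Its least upper bound (not attained) is μ(1−μ) = 0.17·0.83 = 0.141.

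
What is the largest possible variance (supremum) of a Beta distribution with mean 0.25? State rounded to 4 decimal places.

0.1875

Var = μ(1−μ)/(α+β+1), which approaches μ(1−μ) as α+β → 0.
So the supremum is μ(1−μ) = 0.25×0.75 = 0.1875.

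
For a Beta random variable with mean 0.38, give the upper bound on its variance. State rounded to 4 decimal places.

For fixed mean μ the Beta variance is μ(1−μ)/(α+β+1), increasing as α+β decreases.
Its least upper bound (not attained) is μ(1−μ) = 0.38·0.62 = 0.2356.

0.2356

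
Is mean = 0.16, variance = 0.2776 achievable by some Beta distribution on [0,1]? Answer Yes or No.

No

For any Beta, Var(X) < E[X]·(1−E[X]).
Here μ(1−μ) = 0.16×0.84 = 0.1344, and 0.2776 ≥ 0.1344.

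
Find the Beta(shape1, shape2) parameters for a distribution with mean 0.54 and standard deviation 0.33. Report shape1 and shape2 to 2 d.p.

σ² = 0.33² = 0.1089.
With s = shape1+shape2, Var = μ(1−μ)/(s+1), so s+1 = (0.54×0.46)/0.1089 = 2.2810 and s = 1.2810.
shape1 = μs = 0.69, shape2 = (1−μ)s = 0.59.

shape1 = 0.69, shape2 = 0.59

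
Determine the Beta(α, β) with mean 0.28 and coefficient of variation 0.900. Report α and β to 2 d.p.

Var = (CV·μ)² = (0.900×0.28)² = 0.063504.
α+β = μ(1−μ)/Var − 1 = 0.2016/0.063504 − 1 = 2.1746.
Thus α = 0.28·2.1746 = 0.61 and β = 0.72·2.1746 = 1.57.

α = 0.61, β = 1.57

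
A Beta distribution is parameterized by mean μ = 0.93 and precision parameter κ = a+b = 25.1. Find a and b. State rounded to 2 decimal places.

a = 23.34, b = 1.76

Split κ in proportion μ : (1−μ): a = 0.93·25.1 = 23.34, b = 25.1 − 23.34 = 1.76.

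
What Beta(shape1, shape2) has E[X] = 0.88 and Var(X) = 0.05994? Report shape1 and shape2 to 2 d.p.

shape1 = 0.67, shape2 = 0.09

Write ν = shape1+shape2; then shape1 = μν and Var = μ(1−μ)/(ν+1).
ν = μ(1−μ)/Var − 1 = 0.1056/0.05994 − 1 = 0.7618.
shape1 = 0.88·0.7618 = 0.67, shape2 = 0.12·0.7618 = 0.09.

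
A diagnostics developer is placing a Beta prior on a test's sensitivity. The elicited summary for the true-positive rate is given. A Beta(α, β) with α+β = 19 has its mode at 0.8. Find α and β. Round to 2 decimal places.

Mode = (α−1)/(κ−2) with κ = α+β, so α−1 = 0.8·17 = 13.60.
α = 14.60; β = κ − α = 4.40.

α = 14.60, β = 4.40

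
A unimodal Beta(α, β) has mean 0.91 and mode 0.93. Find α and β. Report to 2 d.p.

With s = α+β: μ = α/s and mode = (α−1)/(s−2). Eliminating α = μs,
μs − 1 = m(s−2) ⇒ s(μ−m) = 1−2m ⇒ s = -0.86/-0.02 = 43.0000.
So α = μs = 39.13, β = (1−μ)s = 3.87.

α = 39.13, β = 3.87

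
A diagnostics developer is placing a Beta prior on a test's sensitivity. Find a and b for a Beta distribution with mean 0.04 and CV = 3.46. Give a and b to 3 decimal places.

a = 0.040, b = 0.965

Var = (CV·μ)² = (3.46×0.04)² = 0.019155.
a+b = μ(1−μ)/Var − 1 = 0.0384/0.019155 − 1 = 1.0047.
Thus a = 0.04·1.0047 = 0.040 and b = 0.96·1.0047 = 0.965.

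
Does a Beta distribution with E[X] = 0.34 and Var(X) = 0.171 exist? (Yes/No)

A Beta with mean μ has variance μ(1−μ)/(α+β+1) < μ(1−μ).
Here μ(1−μ) = 0.34×0.66 = 0.2244, and 0.171 < 0.2244.

Yes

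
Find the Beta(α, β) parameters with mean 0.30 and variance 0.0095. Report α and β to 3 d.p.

α = 6.332, β = 14.774

Let s = α+β. The Beta variance is μ(1−μ)/(s+1).
So s+1 = μ(1−μ)/σ² = (0.30×0.70)/0.0095 = 0.2100/0.0095 = 22.1053, giving s = 21.1053.
Then α = μs = 0.30×21.1053 = 6.332 and β = (1−μ)s = 0.70×21.1053 = 14.774.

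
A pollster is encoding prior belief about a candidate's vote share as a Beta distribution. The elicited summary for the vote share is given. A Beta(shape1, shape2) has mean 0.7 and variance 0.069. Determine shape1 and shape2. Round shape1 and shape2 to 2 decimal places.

Let s = shape1+shape2. The Beta variance is μ(1−μ)/(s+1).
So s+1 = μ(1−μ)/σ² = (0.7×0.3)/0.069 = 0.21/0.069 = 3.0435, giving s = 2.0435.
Then shape1 = μs = 0.7×2.0435 = 1.43 and shape2 = (1−μ)s = 0.3×2.0435 = 0.61.

shape1 = 1.43, shape2 = 0.61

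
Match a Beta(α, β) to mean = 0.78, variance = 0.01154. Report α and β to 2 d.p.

Write ν = α+β; then α = μν and Var = μ(1−μ)/(ν+1).
ν = μ(1−μ)/Var − 1 = 0.1716/0.01154 − 1 = 13.8700.
α = 0.78·13.8700 = 10.82, β = 0.22·13.8700 = 3.05.

α = 10.82, β = 3.05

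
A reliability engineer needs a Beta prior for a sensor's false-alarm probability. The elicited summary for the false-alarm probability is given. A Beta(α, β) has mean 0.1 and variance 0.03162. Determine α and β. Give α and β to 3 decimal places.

Write ν = α+β; then α = μν and Var = μ(1−μ)/(ν+1).
ν = μ(1−μ)/Var − 1 = 0.09/0.03162 − 1 = 1.8463.
α = 0.1·1.8463 = 0.185, β = 0.9·1.8463 = 1.662.

α = 0.185, β = 1.662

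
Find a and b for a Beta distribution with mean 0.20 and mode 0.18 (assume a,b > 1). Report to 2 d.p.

With s = a+b: μ = a/s and mode = (a−1)/(s−2). Eliminating a = μs,
μs − 1 = m(s−2) ⇒ s(μ−m) = 1−2m ⇒ s = 0.64/0.02 = 32.0000.
So a = μs = 6.40, b = (1−μ)s = 25.60.

a = 6.40, b = 25.60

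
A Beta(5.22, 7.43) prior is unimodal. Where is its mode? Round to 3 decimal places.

The density x^(α−1)(1−x)^(β−1) is maximised at (α−1)/(α+β−2) = 4.22/10.65 = 0.396.

0.396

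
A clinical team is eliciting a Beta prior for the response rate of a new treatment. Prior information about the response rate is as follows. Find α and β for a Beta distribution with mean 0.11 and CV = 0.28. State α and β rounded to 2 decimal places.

α = 11.24, β = 90.96

Var = (CV·μ)² = (0.28×0.11)² = 0.000949.
α+β = μ(1−μ)/Var − 1 = 0.0979/0.000949 − 1 = 102.2004.
Thus α = 0.11·102.2004 = 11.24 and β = 0.89·102.2004 = 90.96.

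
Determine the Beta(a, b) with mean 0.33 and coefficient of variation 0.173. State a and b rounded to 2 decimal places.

a = 22.06, b = 44.78

σ = CV·μ = 0.173×0.33 = 0.05709, so σ² = 0.003259.
s+1 = μ(1−μ)/σ² = 0.2211/0.003259 = 67.8373, so s = a+b = 66.8373.
a = μs = 22.06, b = (1−μ)s = 44.78.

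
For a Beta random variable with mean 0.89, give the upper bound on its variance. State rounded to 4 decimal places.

0.0979

Var = μ(1−μ)/(α+β+1), which approaches μ(1−μ) as α+β → 0.
So the supremum is μ(1−μ) = 0.89×0.11 = 0.0979.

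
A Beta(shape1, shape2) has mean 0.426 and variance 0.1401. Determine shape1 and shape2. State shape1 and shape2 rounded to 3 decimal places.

shape1 = 0.318, shape2 = 0.428

By moment matching, shape1+shape2 = μ(1−μ)/σ² − 1 = (0.426·0.574)/0.1401 − 1 = 1.7454 − 1 = 0.7454.
Since shape1/(shape1+shape2) = μ, shape1 = 0.426·0.7454 = 0.318 and shape2 = 0.574·0.7454 = 0.428.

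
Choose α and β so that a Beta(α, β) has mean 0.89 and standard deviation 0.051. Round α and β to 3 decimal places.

σ² = 0.051² = 0.002601.
With s = α+β, Var = μ(1−μ)/(s+1), so s+1 = (0.89×0.11)/0.002601 = 37.6394 and s = 36.6394.
α = μs = 32.609, β = (1−μ)s = 4.030.

α = 32.609, β = 4.030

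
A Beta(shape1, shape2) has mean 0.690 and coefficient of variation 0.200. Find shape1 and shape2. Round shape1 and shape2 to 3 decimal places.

Var = (CV·μ)² = (0.200×0.690)² = 0.019044.
shape1+shape2 = μ(1−μ)/Var − 1 = 0.213900/0.019044 − 1 = 10.2319.
Thus shape1 = 0.690·10.2319 = 7.060 and shape2 = 0.310·10.2319 = 3.172.

shape1 = 7.060, shape2 = 3.172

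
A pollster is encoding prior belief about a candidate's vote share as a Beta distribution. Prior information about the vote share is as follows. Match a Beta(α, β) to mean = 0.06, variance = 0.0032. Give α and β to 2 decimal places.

α = 1.00, β = 15.63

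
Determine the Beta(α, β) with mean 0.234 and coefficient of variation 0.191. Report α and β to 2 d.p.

α = 20.76, β = 67.97

σ = CV·μ = 0.191×0.234 = 0.04469, so σ² = 0.001998.
s+1 = μ(1−μ)/σ² = 0.179244/0.001998 = 89.7318, so s = α+β = 88.7318.
α = μs = 20.76, β = (1−μ)s = 67.97.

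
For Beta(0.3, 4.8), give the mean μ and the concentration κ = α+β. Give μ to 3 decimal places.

κ = α+β = 0.3+4.8 = 5.1; μ = α/κ = 0.3/5.1 = 0.059.

μ = 0.059, κ = 5.1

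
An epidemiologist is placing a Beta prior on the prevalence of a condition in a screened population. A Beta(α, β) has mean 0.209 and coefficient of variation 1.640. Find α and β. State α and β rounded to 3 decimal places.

α = 0.085, β = 0.322

σ = CV·μ = 1.640×0.209 = 0.34276, so σ² = 0.117484.
s+1 = μ(1−μ)/σ² = 0.165319/0.117484 = 1.4072, so s = α+β = 0.4072.
α = μs = 0.085, β = (1−μ)s = 0.322.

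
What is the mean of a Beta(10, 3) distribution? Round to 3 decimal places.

E[X] = α/(α+β) = 10/13 = 0.769.

0.769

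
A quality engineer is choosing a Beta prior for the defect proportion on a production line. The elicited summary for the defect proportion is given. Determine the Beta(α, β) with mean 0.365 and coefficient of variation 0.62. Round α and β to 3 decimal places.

α = 1.287, β = 2.239

Var = (CV·μ)² = (0.62×0.365)² = 0.051212.
α+β = μ(1−μ)/Var − 1 = 0.231775/0.051212 − 1 = 3.5258.
Thus α = 0.365·3.5258 = 1.287 and β = 0.635·3.5258 = 2.239.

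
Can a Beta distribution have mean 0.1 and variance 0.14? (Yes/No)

No

The Beta variance bound is σ² < μ(1−μ).
Here μ(1−μ) = 0.1×0.9 = 0.09, and 0.14 ≥ 0.09.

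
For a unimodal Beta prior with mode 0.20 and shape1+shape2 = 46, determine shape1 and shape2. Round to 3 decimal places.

For shape1,shape2>1 the mode is (shape1−1)/(shape1+shape2−2), so shape1 = mode·(κ−2)+1 = 0.20×44+1 = 9.800.
And shape2 = (1−mode)·(κ−2)+1 = 0.80×44+1 = 36.200.

shape1 = 9.800, shape2 = 36.200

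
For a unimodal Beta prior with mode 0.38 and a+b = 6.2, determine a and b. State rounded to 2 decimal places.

a = 2.60, b = 3.60

Mode = (a−1)/(κ−2) with κ = a+b, so a−1 = 0.38·4.2 = 1.60.
a = 2.60; b = κ − a = 3.60.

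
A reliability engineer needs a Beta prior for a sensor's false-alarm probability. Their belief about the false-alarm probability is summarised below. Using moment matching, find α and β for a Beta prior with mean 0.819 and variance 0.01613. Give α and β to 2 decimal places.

α = 6.71, β = 1.48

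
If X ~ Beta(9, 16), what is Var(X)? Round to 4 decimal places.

0.0089

Var = αβ/[(α+β)²(α+β+1)] = (9×16)/(25²×26) = 144/16250 = 0.0089.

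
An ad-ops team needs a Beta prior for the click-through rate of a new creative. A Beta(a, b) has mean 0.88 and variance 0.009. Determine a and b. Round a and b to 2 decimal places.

Write ν = a+b; then a = μν and Var = μ(1−μ)/(ν+1).
ν = μ(1−μ)/Var − 1 = 0.1056/0.009 − 1 = 10.7333.
a = 0.88·10.7333 = 9.45, b = 0.12·10.7333 = 1.29.

a = 9.45, b = 1.29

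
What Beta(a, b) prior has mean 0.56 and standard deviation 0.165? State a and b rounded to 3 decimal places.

Variance = 0.165² = 0.027225. The moment-matching identity a+b = μ(1−μ)/Var − 1 gives
a+b = 0.2464/0.027225 − 1 = 8.0505, so a = μ·8.0505 = 4.508 and b = (1−μ)·8.0505 = 3.542.

a = 4.508, b = 3.542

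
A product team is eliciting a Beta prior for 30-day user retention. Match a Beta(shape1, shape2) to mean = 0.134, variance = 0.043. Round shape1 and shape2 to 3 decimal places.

Write ν = shape1+shape2; then shape1 = μν and Var = μ(1−μ)/(ν+1).
ν = μ(1−μ)/Var − 1 = 0.116044/0.043 − 1 = 1.6987.
shape1 = 0.134·1.6987 = 0.228, shape2 = 0.866·1.6987 = 1.471.

shape1 = 0.228, shape2 = 1.471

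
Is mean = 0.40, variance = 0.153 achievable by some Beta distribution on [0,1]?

The Beta variance bound is σ² < μ(1−μ).
Here μ(1−μ) = 0.40×0.60 = 0.2400, and 0.153 < 0.2400.

Yes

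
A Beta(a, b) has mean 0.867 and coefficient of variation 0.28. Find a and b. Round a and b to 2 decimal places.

a = 0.83, b = 0.13

Var = (CV·μ)² = (0.28×0.867)² = 0.058932.
a+b = μ(1−μ)/Var − 1 = 0.115311/0.058932 − 1 = 0.9567.
Thus a = 0.867·0.9567 = 0.83 and b = 0.133·0.9567 = 0.13.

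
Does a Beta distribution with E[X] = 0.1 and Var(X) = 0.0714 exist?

For any Beta, Var(X) < E[X]·(1−E[X]).
Here μ(1−μ) = 0.1×0.9 = 0.09, and 0.0714 < 0.09.

Yes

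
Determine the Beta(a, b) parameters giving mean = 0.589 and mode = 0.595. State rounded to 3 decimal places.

Let s = a+b. Mean gives a = μs = 0.589s; mode gives (a−1)/(s−2) = 0.595.
Substituting: 0.589s − 1 = 0.595(s−2) = 0.595s − 1.190, so -0.006s = -0.190 and s = 31.6667.
Then a = 0.589×31.6667 = 18.652 and b = s−a = 13.015.

a = 18.652, b = 13.015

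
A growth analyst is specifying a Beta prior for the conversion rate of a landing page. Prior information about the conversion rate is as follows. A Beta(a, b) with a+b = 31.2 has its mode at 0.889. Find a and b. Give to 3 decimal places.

Mode = (a−1)/(κ−2) with κ = a+b, so a−1 = 0.889·29.2 = 25.959.
a = 26.959; b = κ − a = 4.241.

a = 26.959, b = 4.241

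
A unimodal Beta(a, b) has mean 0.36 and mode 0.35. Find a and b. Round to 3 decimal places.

a = 10.800, b = 19.200

With s = a+b: μ = a/s and mode = (a−1)/(s−2). Eliminating a = μs,
μs − 1 = m(s−2) ⇒ s(μ−m) = 1−2m ⇒ s = 0.30/0.01 = 30.0000.
So a = μs = 10.800, b = (1−μ)s = 19.200.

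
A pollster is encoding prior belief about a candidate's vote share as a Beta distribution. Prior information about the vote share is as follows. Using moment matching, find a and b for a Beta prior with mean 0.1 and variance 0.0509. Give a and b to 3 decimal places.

Let s = a+b. The Beta variance is μ(1−μ)/(s+1).
So s+1 = μ(1−μ)/σ² = (0.1×0.9)/0.0509 = 0.09/0.0509 = 1.7682, giving s = 0.7682.
Then a = μs = 0.1×0.7682 = 0.077 and b = (1−μ)s = 0.9×0.7682 = 0.691.

a = 0.077, b = 0.691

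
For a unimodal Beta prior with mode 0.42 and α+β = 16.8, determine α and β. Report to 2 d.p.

α = 7.22, β = 9.58

Since the density peak of Beta(α,β) is at (α−1)/(α+β−2),
α = 1 + 0.42(16.8−2) = 7.22 and β = 16.8 − 7.22 = 9.58.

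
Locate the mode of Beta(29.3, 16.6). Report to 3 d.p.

0.645

The density x^(α−1)(1−x)^(β−1) is maximised at (α−1)/(α+β−2) = 28.3/43.9 = 0.645.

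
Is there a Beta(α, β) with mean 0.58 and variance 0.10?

Yes

For any Beta, Var(X) < E[X]·(1−E[X]).
Here μ(1−μ) = 0.58×0.42 = 0.2436, and 0.10 < 0.2436.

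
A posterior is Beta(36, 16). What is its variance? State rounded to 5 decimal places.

Var = αβ/[(α+β)²(α+β+1)] = (36×16)/(52²×53) = 576/143312 = 0.00402.

0.00402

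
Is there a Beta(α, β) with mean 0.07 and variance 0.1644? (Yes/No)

A Beta with mean μ has variance μ(1−μ)/(α+β+1) < μ(1−μ).
Here μ(1−μ) = 0.07×0.93 = 0.0651, and 0.1644 ≥ 0.0651.

No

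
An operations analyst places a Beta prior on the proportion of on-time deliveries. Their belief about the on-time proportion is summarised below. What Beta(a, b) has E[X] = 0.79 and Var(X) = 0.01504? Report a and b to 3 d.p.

Let s = a+b. The Beta variance is μ(1−μ)/(s+1).
So s+1 = μ(1−μ)/σ² = (0.79×0.21)/0.01504 = 0.1659/0.01504 = 11.0306, giving s = 10.0306.
Then a = μs = 0.79×10.0306 = 7.924 and b = (1−μ)s = 0.21×10.0306 = 2.106.

a = 7.924, b = 2.106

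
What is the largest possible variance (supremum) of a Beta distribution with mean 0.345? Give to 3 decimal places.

Var = μ(1−μ)/(α+β+1), which approaches μ(1−μ) as α+β → 0.
So the supremum is μ(1−μ) = 0.345×0.655 = 0.226.

0.226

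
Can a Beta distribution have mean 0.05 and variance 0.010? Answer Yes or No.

Yes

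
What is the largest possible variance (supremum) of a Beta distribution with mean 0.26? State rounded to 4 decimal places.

For fixed mean μ the Beta variance is μ(1−μ)/(α+β+1), increasing as α+β decreases.
Its least upper bound (not attained) is μ(1−μ) = 0.26·0.74 = 0.1924.

0.1924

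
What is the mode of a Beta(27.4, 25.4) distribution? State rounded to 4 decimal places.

With α,β > 1, mode = (α−1)/(α+β−2) = 26.4/50.8 = 0.5197.

0.5197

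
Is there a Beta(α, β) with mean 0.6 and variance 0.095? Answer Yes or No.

The Beta variance bound is σ² < μ(1−μ).
Here μ(1−μ) = 0.6×0.4 = 0.24, and 0.095 < 0.24.

Yes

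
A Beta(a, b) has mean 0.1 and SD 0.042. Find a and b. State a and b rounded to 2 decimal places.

a = 5.00, b = 45.02

σ² = 0.042² = 0.001764.
With s = a+b, Var = μ(1−μ)/(s+1), so s+1 = (0.1×0.9)/0.001764 = 51.0204 and s = 50.0204.
a = μs = 5.00, b = (1−μ)s = 45.02.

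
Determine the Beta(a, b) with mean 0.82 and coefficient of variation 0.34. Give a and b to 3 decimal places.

a = 0.737, b = 0.162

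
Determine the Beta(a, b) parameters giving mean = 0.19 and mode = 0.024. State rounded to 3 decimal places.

a = 1.090, b = 4.645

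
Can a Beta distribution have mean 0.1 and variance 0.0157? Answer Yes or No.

A Beta with mean μ has variance μ(1−μ)/(α+β+1) < μ(1−μ).
Here μ(1−μ) = 0.1×0.9 = 0.09, and 0.0157 < 0.09.

Yes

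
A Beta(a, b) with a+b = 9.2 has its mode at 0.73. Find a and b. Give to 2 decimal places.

a = 6.26, b = 2.94

Since the density peak of Beta(a,b) is at (a−1)/(a+b−2),
a = 1 + 0.73(9.2−2) = 6.26 and b = 9.2 − 6.26 = 2.94.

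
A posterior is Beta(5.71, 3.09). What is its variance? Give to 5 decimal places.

0.02325

α+β = 8.80 and αβ = 17.6439, so Var = αβ/[(α+β)²(α+β+1)] = 17.6439/758.912000 = 0.02325.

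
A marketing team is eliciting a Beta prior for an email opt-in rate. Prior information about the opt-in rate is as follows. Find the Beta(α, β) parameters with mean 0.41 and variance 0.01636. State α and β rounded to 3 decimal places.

α = 5.652, β = 8.134

Let s = α+β. The Beta variance is μ(1−μ)/(s+1).
So s+1 = μ(1−μ)/σ² = (0.41×0.59)/0.01636 = 0.2419/0.01636 = 14.7861, giving s = 13.7861.
Then α = μs = 0.41×13.7861 = 5.652 and β = (1−μ)s = 0.59×13.7861 = 8.134.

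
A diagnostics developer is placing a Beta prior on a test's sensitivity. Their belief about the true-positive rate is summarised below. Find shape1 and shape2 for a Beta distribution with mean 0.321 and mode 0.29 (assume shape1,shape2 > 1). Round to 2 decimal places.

shape1 = 4.35, shape2 = 9.20

With s = shape1+shape2: μ = shape1/s and mode = (shape1−1)/(s−2). Eliminating shape1 = μs,
μs − 1 = m(s−2) ⇒ s(μ−m) = 1−2m ⇒ s = 0.42/0.031 = 13.5484.
So shape1 = μs = 4.35, shape2 = (1−μ)s = 9.20.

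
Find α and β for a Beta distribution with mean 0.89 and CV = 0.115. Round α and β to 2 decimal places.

α = 7.43, β = 0.92

Var = (CV·μ)² = (0.115×0.89)² = 0.010476.
α+β = μ(1−μ)/Var − 1 = 0.0979/0.010476 − 1 = 8.3456.
Thus α = 0.89·8.3456 = 7.43 and β = 0.11·8.3456 = 0.92.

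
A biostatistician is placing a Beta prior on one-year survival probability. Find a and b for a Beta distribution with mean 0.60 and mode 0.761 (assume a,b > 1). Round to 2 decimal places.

a = 1.95, b = 1.30

With s = a+b: μ = a/s and mode = (a−1)/(s−2). Eliminating a = μs,
μs − 1 = m(s−2) ⇒ s(μ−m) = 1−2m ⇒ s = -0.522/-0.161 = 3.2422.
So a = μs = 1.95, b = (1−μ)s = 1.30.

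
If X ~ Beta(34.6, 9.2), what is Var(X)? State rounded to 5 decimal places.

μ = 34.6/43.8 = 0.789954; Var = μ(1−μ)/(α+β+1) = 0.1659265/44.8 = 0.00370.

0.00370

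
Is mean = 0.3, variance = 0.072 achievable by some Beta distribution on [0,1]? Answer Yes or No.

Yes

The Beta variance bound is σ² < μ(1−μ).
Here μ(1−μ) = 0.3×0.7 = 0.21, and 0.072 < 0.21.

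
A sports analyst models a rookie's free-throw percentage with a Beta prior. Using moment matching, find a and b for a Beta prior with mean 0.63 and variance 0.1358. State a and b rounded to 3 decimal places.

Let s = a+b. The Beta variance is μ(1−μ)/(s+1).
So s+1 = μ(1−μ)/σ² = (0.63×0.37)/0.1358 = 0.2331/0.1358 = 1.7165, giving s = 0.7165.
Then a = μs = 0.63×0.7165 = 0.451 and b = (1−μ)s = 0.37×0.7165 = 0.265.

a = 0.451, b = 0.265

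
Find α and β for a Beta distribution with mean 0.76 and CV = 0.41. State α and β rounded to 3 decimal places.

α = 0.668, β = 0.211

σ = CV·μ = 0.41×0.76 = 0.31160, so σ² = 0.097095.
s+1 = μ(1−μ)/σ² = 0.1824/0.097095 = 1.8786, so s = α+β = 0.8786.
α = μs = 0.668, β = (1−μ)s = 0.211.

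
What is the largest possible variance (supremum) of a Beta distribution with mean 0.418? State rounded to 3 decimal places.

0.243

For fixed mean μ the Beta variance is μ(1−μ)/(α+β+1), increasing as α+β decreases.
Its least upper bound (not attained) is μ(1−μ) = 0.418·0.582 = 0.243.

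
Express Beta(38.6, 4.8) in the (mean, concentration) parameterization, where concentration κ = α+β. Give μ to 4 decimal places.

μ = 0.8894, κ = 43.4

κ = α+β = 38.6+4.8 = 43.4; μ = α/κ = 38.6/43.4 = 0.8894.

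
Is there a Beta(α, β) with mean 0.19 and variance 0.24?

The Beta variance bound is σ² < μ(1−μ).
Here μ(1−μ) = 0.19×0.81 = 0.1539, and 0.24 ≥ 0.1539.

No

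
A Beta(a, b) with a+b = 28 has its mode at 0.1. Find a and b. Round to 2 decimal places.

a = 3.60, b = 24.40

Mode = (a−1)/(κ−2) with κ = a+b, so a−1 = 0.1·26 = 2.60.
a = 3.60; b = κ − a = 24.40.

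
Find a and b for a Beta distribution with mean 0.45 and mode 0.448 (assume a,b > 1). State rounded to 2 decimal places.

With s = a+b: μ = a/s and mode = (a−1)/(s−2). Eliminating a = μs,
μs − 1 = m(s−2) ⇒ s(μ−m) = 1−2m ⇒ s = 0.104/0.002 = 52.0000.
So a = μs = 23.40, b = (1−μ)s = 28.60.

a = 23.40, b = 28.60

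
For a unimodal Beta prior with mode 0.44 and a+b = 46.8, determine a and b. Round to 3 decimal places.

Since the density peak of Beta(a,b) is at (a−1)/(a+b−2),
a = 1 + 0.44(46.8−2) = 20.712 and b = 46.8 − 20.712 = 26.088.

a = 20.712, b = 26.088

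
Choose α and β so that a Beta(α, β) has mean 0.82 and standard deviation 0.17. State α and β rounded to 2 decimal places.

First σ² = 0.0289. Setting α = μn, β = (1−μ)n with n = α+β,
μ(1−μ)/(n+1) = 0.0289 ⇒ n+1 = 0.1476/0.0289 = 5.1073 ⇒ n = 4.1073.
Hence α = 0.82×4.1073 = 3.37, β = 0.18×4.1073 = 0.74.

α = 3.37, β = 0.74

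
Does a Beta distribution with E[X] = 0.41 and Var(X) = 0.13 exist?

Yes

For any Beta, Var(X) < E[X]·(1−E[X]).
Here μ(1−μ) = 0.41×0.59 = 0.2419, and 0.13 < 0.2419.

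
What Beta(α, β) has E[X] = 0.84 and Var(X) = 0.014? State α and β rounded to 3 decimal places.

Write ν = α+β; then α = μν and Var = μ(1−μ)/(ν+1).
ν = μ(1−μ)/Var − 1 = 0.1344/0.014 − 1 = 8.6000.
α = 0.84·8.6000 = 7.224, β = 0.16·8.6000 = 1.376.

α = 7.224, β = 1.376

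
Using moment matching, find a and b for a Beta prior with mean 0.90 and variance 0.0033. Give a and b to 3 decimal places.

a = 23.645, b = 2.627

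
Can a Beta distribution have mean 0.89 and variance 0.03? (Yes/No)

Yes

For any Beta, Var(X) < E[X]·(1−E[X]).
Here μ(1−μ) = 0.89×0.11 = 0.0979, and 0.03 < 0.0979.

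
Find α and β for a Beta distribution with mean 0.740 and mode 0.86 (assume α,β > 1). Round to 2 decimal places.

α = 4.44, β = 1.56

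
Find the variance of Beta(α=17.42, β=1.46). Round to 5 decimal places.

Var = αβ/[(α+β)²(α+β+1)] = (17.42×1.46)/(18.88²×19.88) = 25.4332/7086.313472 = 0.00359.

0.00359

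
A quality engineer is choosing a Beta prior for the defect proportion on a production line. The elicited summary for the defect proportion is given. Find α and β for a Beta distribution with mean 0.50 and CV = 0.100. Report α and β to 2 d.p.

σ = CV·μ = 0.100×0.50 = 0.05000, so σ² = 0.002500.
s+1 = μ(1−μ)/σ² = 0.2500/0.002500 = 100.0000, so s = α+β = 99.0000.
α = μs = 49.50, β = (1−μ)s = 49.50.

α = 49.50, β = 49.50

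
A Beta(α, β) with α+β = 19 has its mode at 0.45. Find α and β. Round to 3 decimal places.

α = 8.650, β = 10.350

Since the density peak of Beta(α,β) is at (α−1)/(α+β−2),
α = 1 + 0.45(19−2) = 8.650 and β = 19 − 8.650 = 10.350.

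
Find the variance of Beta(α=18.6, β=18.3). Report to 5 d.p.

0.00660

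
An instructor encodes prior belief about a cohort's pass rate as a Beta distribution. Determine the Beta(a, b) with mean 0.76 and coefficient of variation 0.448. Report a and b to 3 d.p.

σ = CV·μ = 0.448×0.76 = 0.34048, so σ² = 0.115927.
s+1 = μ(1−μ)/σ² = 0.1824/0.115927 = 1.5734, so s = a+b = 0.5734.
a = μs = 0.436, b = (1−μ)s = 0.138.

a = 0.436, b = 0.138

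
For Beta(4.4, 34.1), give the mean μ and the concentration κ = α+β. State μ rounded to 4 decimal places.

μ = 0.1143, κ = 38.5

κ = α+β = 4.4+34.1 = 38.5; μ = α/κ = 4.4/38.5 = 0.1143.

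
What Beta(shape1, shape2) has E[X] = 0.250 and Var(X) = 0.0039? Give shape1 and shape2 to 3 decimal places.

Write ν = shape1+shape2; then shape1 = μν and Var = μ(1−μ)/(ν+1).
ν = μ(1−μ)/Var − 1 = 0.187500/0.0039 − 1 = 47.0769.
shape1 = 0.250·47.0769 = 11.769, shape2 = 0.750·47.0769 = 35.308.

shape1 = 11.769, shape2 = 35.308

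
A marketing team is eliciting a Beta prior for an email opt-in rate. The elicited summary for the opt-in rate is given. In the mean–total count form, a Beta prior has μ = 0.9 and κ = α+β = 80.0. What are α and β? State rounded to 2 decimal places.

α = μκ = 0.9×80.0 = 72.00 and β = (1−μ)κ = 0.1×80.0 = 8.00.

α = 72.00, β = 8.00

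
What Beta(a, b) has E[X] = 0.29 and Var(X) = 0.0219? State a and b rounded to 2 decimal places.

a = 2.44, b = 5.97

Write ν = a+b; then a = μν and Var = μ(1−μ)/(ν+1).
ν = μ(1−μ)/Var − 1 = 0.2059/0.0219 − 1 = 8.4018.
a = 0.29·8.4018 = 2.44, b = 0.71·8.4018 = 5.97.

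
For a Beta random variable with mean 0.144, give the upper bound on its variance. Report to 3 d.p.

0.123

For fixed mean μ the Beta variance is μ(1−μ)/(α+β+1), increasing as α+β decreases.
Its least upper bound (not attained) is μ(1−μ) = 0.144·0.856 = 0.123.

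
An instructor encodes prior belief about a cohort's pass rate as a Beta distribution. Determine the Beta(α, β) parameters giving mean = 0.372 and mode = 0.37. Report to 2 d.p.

α = 48.36, β = 81.64

Let s = α+β. Mean gives α = μs = 0.372s; mode gives (α−1)/(s−2) = 0.37.
Substituting: 0.372s − 1 = 0.37(s−2) = 0.37s − 0.74, so 0.002s = 0.26 and s = 130.0000.
Then α = 0.372×130.0000 = 48.36 and β = s−α = 81.64.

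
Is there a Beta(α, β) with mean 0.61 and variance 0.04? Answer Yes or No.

Yes

A Beta with mean μ has variance μ(1−μ)/(α+β+1) < μ(1−μ).
Here μ(1−μ) = 0.61×0.39 = 0.2379, and 0.04 < 0.2379.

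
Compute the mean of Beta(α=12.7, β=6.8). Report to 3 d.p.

The Beta mean is α/(α+β) = 12.7/(12.7+6.8) = 0.651.

0.651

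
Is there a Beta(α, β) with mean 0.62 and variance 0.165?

For any Beta, Var(X) < E[X]·(1−E[X]).
Here μ(1−μ) = 0.62×0.38 = 0.2356, and 0.165 < 0.2356.

Yes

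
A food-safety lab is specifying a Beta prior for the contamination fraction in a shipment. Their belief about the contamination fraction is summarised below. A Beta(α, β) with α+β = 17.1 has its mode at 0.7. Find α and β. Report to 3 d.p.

Since the density peak of Beta(α,β) is at (α−1)/(α+β−2),
α = 1 + 0.7(17.1−2) = 11.570 and β = 17.1 − 11.570 = 5.530.

α = 11.570, β = 5.530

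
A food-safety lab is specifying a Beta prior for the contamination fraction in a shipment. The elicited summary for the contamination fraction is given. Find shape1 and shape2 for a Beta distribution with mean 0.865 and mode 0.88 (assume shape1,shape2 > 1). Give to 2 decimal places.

shape1 = 43.83, shape2 = 6.84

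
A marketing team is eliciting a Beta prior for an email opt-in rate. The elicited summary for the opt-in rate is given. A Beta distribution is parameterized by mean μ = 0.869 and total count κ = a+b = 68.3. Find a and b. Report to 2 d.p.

a = 59.35, b = 8.95

Split κ in proportion μ : (1−μ): a = 0.869·68.3 = 59.35, b = 68.3 − 59.35 = 8.95.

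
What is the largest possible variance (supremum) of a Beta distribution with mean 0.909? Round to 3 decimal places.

0.083

For fixed mean μ the Beta variance is μ(1−μ)/(α+β+1), increasing as α+β decreases.
Its least upper bound (not attained) is μ(1−μ) = 0.909·0.091 = 0.083.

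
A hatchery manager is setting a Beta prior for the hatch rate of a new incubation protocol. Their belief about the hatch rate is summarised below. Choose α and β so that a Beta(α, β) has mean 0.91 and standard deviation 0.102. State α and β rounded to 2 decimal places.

α = 6.25, β = 0.62

First σ² = 0.010404. Setting α = μn, β = (1−μ)n with n = α+β,
μ(1−μ)/(n+1) = 0.010404 ⇒ n+1 = 0.0819/0.010404 = 7.8720 ⇒ n = 6.8720.
Hence α = 0.91×6.8720 = 6.25, β = 0.09×6.8720 = 0.62.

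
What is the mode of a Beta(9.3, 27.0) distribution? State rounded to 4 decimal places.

The density x^(α−1)(1−x)^(β−1) is maximised at (α−1)/(α+β−2) = 8.3/34.3 = 0.2420.

0.2420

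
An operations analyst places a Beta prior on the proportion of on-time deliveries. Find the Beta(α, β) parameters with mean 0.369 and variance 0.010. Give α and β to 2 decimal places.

Write ν = α+β; then α = μν and Var = μ(1−μ)/(ν+1).
ν = μ(1−μ)/Var − 1 = 0.232839/0.010 − 1 = 22.2839.
α = 0.369·22.2839 = 8.22, β = 0.631·22.2839 = 14.06.

α = 8.22, β = 14.06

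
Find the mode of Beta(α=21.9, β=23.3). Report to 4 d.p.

0.4838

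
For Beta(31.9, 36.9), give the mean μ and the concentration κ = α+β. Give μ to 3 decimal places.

μ = 0.464, κ = 68.8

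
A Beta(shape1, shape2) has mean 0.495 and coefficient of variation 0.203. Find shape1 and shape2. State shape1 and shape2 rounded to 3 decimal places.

shape1 = 11.760, shape2 = 11.997

Var = (CV·μ)² = (0.203×0.495)² = 0.010097.
shape1+shape2 = μ(1−μ)/Var − 1 = 0.249975/0.010097 − 1 = 23.7568.
Thus shape1 = 0.495·23.7568 = 11.760 and shape2 = 0.505·23.7568 = 11.997.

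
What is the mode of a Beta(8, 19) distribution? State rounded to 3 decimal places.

0.280

The density x^(α−1)(1−x)^(β−1) is maximised at (α−1)/(α+β−2) = 7/25 = 0.280.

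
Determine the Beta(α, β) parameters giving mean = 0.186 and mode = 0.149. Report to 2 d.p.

α = 3.53, β = 15.44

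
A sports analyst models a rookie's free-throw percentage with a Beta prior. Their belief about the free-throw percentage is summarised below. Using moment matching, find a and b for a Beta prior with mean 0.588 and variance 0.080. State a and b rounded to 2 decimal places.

a = 1.19, b = 0.84

By moment matching, a+b = μ(1−μ)/σ² − 1 = (0.588·0.412)/0.080 − 1 = 3.0282 − 1 = 2.0282.
Since a/(a+b) = μ, a = 0.588·2.0282 = 1.19 and b = 0.412·2.0282 = 0.84.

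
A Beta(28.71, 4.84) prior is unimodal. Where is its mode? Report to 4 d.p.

0.8783

With α,β > 1, mode = (α−1)/(α+β−2) = 27.71/31.55 = 0.8783.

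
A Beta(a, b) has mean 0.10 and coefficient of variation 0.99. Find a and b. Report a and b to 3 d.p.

a = 0.818, b = 7.364

Var = (CV·μ)² = (0.99×0.10)² = 0.009801.
a+b = μ(1−μ)/Var − 1 = 0.0900/0.009801 − 1 = 8.1827.
Thus a = 0.10·8.1827 = 0.818 and b = 0.90·8.1827 = 7.364.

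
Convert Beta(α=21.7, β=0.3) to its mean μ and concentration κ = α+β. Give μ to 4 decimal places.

μ = 0.9864, κ = 22.0

κ = α+β = 21.7+0.3 = 22.0; μ = α/κ = 21.7/22.0 = 0.9864.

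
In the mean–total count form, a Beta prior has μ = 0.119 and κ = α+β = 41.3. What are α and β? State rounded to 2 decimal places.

α = 4.91, β = 36.39

Split κ in proportion μ : (1−μ): α = 0.119·41.3 = 4.91, β = 41.3 − 4.91 = 36.39.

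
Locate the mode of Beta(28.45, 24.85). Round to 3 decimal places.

0.535

The density x^(α−1)(1−x)^(β−1) is maximised at (α−1)/(α+β−2) = 27.45/51.30 = 0.535.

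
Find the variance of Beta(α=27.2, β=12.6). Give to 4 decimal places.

0.0053

α+β = 39.8 and αβ = 342.72, so Var = αβ/[(α+β)²(α+β+1)] = 342.72/64628.832 = 0.0053.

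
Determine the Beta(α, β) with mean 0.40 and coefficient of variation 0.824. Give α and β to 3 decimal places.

σ = CV·μ = 0.824×0.40 = 0.32960, so σ² = 0.108636.
s+1 = μ(1−μ)/σ² = 0.2400/0.108636 = 2.2092, so s = α+β = 1.2092.
α = μs = 0.484, β = (1−μ)s = 0.726.

α = 0.484, β = 0.726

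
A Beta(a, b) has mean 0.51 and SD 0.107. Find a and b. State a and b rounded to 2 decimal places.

a = 10.62, b = 10.21

σ² = 0.107² = 0.011449.
With s = a+b, Var = μ(1−μ)/(s+1), so s+1 = (0.51×0.49)/0.011449 = 21.8272 and s = 20.8272.
a = μs = 10.62, b = (1−μ)s = 10.21.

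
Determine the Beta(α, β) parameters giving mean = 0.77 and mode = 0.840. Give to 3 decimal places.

α = 7.480, β = 2.234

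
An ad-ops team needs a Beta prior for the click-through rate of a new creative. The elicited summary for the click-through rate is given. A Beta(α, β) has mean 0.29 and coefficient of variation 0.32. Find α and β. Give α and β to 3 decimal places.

Var = (CV·μ)² = (0.32×0.29)² = 0.008612.
α+β = μ(1−μ)/Var − 1 = 0.2059/0.008612 − 1 = 22.9089.
Thus α = 0.29·22.9089 = 6.644 and β = 0.71·22.9089 = 16.265.

α = 6.644, β = 16.265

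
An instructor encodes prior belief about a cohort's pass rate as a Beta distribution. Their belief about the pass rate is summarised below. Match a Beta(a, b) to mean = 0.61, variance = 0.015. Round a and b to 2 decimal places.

a = 9.06, b = 5.80

By moment matching, a+b = μ(1−μ)/σ² − 1 = (0.61·0.39)/0.015 − 1 = 15.8600 − 1 = 14.8600.
Since a/(a+b) = μ, a = 0.61·14.8600 = 9.06 and b = 0.39·14.8600 = 5.80.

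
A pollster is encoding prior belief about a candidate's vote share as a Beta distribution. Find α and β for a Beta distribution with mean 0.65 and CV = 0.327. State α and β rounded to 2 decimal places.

Var = (CV·μ)² = (0.327×0.65)² = 0.045178.
α+β = μ(1−μ)/Var − 1 = 0.2275/0.045178 − 1 = 4.0357.
Thus α = 0.65·4.0357 = 2.62 and β = 0.35·4.0357 = 1.41.

α = 2.62, β = 1.41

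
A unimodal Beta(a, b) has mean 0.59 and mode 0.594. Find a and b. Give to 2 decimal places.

a = 27.73, b = 19.27

Let s = a+b. Mean gives a = μs = 0.59s; mode gives (a−1)/(s−2) = 0.594.
Substituting: 0.59s − 1 = 0.594(s−2) = 0.594s − 1.188, so -0.004s = -0.188 and s = 47.0000.
Then a = 0.59×47.0000 = 27.73 and b = s−a = 19.27.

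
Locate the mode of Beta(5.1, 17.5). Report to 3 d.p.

0.199

The density x^(α−1)(1−x)^(β−1) is maximised at (α−1)/(α+β−2) = 4.1/20.6 = 0.199.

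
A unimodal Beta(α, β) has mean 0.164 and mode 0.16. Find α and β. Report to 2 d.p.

Let s = α+β. Mean gives α = μs = 0.164s; mode gives (α−1)/(s−2) = 0.16.
Substituting: 0.164s − 1 = 0.16(s−2) = 0.16s − 0.32, so 0.004s = 0.68 and s = 170.0000.
Then α = 0.164×170.0000 = 27.88 and β = s−α = 142.12.

α = 27.88, β = 142.12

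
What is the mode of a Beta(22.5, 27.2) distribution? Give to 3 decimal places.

With α,β > 1, mode = (α−1)/(α+β−2) = 21.5/47.7 = 0.451.

0.451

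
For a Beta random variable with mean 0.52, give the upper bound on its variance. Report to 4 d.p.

0.2496

For fixed mean μ the Beta variance is μ(1−μ)/(α+β+1), increasing as α+β decreases.
Its least upper bound (not attained) is μ(1−μ) = 0.52·0.48 = 0.2496.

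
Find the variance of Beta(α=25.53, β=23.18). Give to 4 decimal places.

Var = αβ/[(α+β)²(α+β+1)] = (25.53×23.18)/(48.71²×49.71) = 591.7854/117945.132411 = 0.0050.

0.0050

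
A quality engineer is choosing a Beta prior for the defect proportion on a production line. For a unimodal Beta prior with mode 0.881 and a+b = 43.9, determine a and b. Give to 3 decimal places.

For a,b>1 the mode is (a−1)/(a+b−2), so a = mode·(κ−2)+1 = 0.881×41.9+1 = 37.914.
And b = (1−mode)·(κ−2)+1 = 0.119×41.9+1 = 5.986.

a = 37.914, b = 5.986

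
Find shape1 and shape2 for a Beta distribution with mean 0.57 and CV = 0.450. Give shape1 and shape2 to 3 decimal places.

Var = (CV·μ)² = (0.450×0.57)² = 0.065792.
shape1+shape2 = μ(1−μ)/Var − 1 = 0.2451/0.065792 − 1 = 2.7254.
Thus shape1 = 0.57·2.7254 = 1.553 and shape2 = 0.43·2.7254 = 1.172.

shape1 = 1.553, shape2 = 1.172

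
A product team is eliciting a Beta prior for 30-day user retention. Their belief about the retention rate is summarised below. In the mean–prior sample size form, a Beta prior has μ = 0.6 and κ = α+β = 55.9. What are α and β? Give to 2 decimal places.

Split κ in proportion μ : (1−μ): α = 0.6·55.9 = 33.54, β = 55.9 − 33.54 = 22.36.

α = 33.54, β = 22.36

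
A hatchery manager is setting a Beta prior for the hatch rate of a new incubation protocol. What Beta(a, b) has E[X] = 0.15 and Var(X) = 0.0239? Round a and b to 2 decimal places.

a = 0.65, b = 3.68

Write ν = a+b; then a = μν and Var = μ(1−μ)/(ν+1).
ν = μ(1−μ)/Var − 1 = 0.1275/0.0239 − 1 = 4.3347.
a = 0.15·4.3347 = 0.65, b = 0.85·4.3347 = 3.68.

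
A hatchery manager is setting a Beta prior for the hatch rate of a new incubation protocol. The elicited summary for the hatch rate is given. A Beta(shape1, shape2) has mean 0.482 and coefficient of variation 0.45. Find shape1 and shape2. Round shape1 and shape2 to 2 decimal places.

shape1 = 2.08, shape2 = 2.23

σ = CV·μ = 0.45×0.482 = 0.21690, so σ² = 0.047046.
s+1 = μ(1−μ)/σ² = 0.249676/0.047046 = 5.3071, so s = shape1+shape2 = 4.3071.
shape1 = μs = 2.08, shape2 = (1−μ)s = 2.23.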